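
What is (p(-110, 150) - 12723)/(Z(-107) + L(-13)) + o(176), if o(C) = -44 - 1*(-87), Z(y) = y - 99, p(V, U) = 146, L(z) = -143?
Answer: 27584/349 ≈ 79.037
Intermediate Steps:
Z(y) = -99 + y
o(C) = 43 (o(C) = -44 + 87 = 43)
(p(-110, 150) - 12723)/(Z(-107) + L(-13)) + o(176) = (146 - 12723)/((-99 - 107) - 143) + 43 = -12577/(-206 - 143) + 43 = -12577/(-349) + 43 = -12577*(-1/349) + 43 = 12577/349 + 43 = 27584/349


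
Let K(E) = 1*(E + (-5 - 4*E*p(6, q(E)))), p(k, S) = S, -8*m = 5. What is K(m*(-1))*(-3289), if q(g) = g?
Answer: 312455/16 ≈ 19528.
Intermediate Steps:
m = -5/8 (m = -1/8*5 = -5/8 ≈ -0.62500)
K(E) = -5 + E - 4*E**2 (K(E) = 1*(E + (-5 - 4*E*E)) = 1*(E + (-5 - 4*E**2)) = 1*(-5 + E - 4*E**2) = -5 + E - 4*E**2)
K(m*(-1))*(-3289) = (-5 - 5/8*(-1) - 4*(-5/8*(-1))**2)*(-3289) = (-5 + 5/8 - 4*(5/8)**2)*(-3289) = (-5 + 5/8 - 4*25/64)*(-3289) = (-5 + 5/8 - 25/16)*(-3289) = -95/16*(-3289) = 312455/16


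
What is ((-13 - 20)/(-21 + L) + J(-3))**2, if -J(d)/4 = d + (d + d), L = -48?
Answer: 703921/529 ≈ 1330.7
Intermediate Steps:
J(d) = -12*d (J(d) = -4*(d + (d + d)) = -4*(d + 2*d) = -12*d)
((-13 - 20)/(-21 + L) + J(-3))**2 = ((-13 - 20)/(-21 - 48) - 12*(-3))**2 = (-33/(-69) + 36)**2 = (-33*(-1/69) + 36)**2 = (11/23 + 36)**2 = (839/23)**2 = 703921/529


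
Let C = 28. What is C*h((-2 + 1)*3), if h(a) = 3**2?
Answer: 252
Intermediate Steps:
h(a) = 9
C*h((-2 + 1)*3) = 28*9 = 252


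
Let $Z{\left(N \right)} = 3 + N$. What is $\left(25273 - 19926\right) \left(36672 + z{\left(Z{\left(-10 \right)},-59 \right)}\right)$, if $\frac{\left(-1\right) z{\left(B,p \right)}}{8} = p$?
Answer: $198608968$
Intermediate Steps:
$z{\left(B,p \right)} = - 8 p$
$\left(25273 - 19926\right) \left(36672 + z{\left(Z{\left(-10 \right)},-59 \right)}\right) = \left(25273 - 19926\right) \left(36672 - -472\right) = 5347 \left(36672 + 472\right) = 5347 \cdot 37144 = 198608968$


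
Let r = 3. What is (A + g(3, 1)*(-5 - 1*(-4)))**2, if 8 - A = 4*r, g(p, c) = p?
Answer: 49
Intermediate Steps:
A = -4 (A = 8 - 4*3 = 8 - 1*12 = 8 - 12 = -4)
(A + g(3, 1)*(-5 - 1*(-4)))**2 = (-4 + 3*(-5 - 1*(-4)))**2 = (-4 + 3*(-5 + 4))**2 = (-4 + 3*(-1))**2 = (-4 - 3)**2 = (-7)**2 = 49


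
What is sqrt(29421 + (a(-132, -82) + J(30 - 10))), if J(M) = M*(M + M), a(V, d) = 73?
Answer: 9*sqrt(374) ≈ 174.05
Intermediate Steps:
J(M) = 2*M**2 (J(M) = M*(2*M) = 2*M**2)
sqrt(29421 + (a(-132, -82) + J(30 - 10))) = sqrt(29421 + (73 + 2*(30 - 10)**2)) = sqrt(29421 + (73 + 2*20**2)) = sqrt(29421 + (73 + 2*400)) = sqrt(29421 + (73 + 800)) = sqrt(29421 + 873) = sqrt(30294) = 9*sqrt(374)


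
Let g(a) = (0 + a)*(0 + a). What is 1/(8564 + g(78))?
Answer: 1/14648 ≈ 6.8269e-5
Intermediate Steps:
g(a) = a**2 (g(a) = a*a = a**2)
1/(8564 + g(78)) = 1/(8564 + 78**2) = 1/(8564 + 6084) = 1/14648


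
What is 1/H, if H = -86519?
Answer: -1/86519 ≈ -1.1558e-5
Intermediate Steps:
1/H = 1/(-86519) = -1/86519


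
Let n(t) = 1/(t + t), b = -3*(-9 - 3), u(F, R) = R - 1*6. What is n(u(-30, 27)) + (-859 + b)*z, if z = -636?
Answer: 21983977/42 ≈ 5.2343e+5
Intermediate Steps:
u(F, R) = -6 + R (u(F, R) = R - 6 = -6 + R)
b = 36 (b = -3*(-12) = 36)
n(t) = 1/(2*t)
n(u(-30, 27)) + (-859 + b)*z = 1/(2*(-6 + 27)) + (-859 + 36)*(-636) = (½)/21 - 823*(-636) = (½)*(1/21) + 523428 = 1/42 + 523428 = 21983977/42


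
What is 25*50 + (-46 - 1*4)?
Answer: 1200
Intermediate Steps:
25*50 + (-46 - 1*4) = 1250 + (-46 - 4) = 1250 - 50 = 1200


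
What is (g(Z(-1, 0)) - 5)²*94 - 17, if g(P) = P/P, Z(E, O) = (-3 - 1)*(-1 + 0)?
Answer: 1487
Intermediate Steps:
Z(E, O) = 4 (Z(E, O) = -4*(-1) = 4)
g(P) = 1
(g(Z(-1, 0)) - 5)²*94 - 17 = (1 - 5)²*94 - 17 = (-4)²*94 - 17 = 16*94 - 17 = 1504 - 17 = 1487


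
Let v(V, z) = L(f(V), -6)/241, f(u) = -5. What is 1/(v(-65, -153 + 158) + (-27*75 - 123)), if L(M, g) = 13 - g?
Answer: -241/517649 ≈ -0.00046557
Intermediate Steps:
v(V, z) = 19/241 (v(V, z) = (13 - 1*(-6))/241 = (13 + 6)*(1/241) = 19*(1/241) = 19/241)
1/(v(-65, -153 + 158) + (-27*75 - 123)) = 1/(19/241 + (-27*75 - 123)) = 1/(19/241 + (-2025 - 123)) = 1/(19/241 - 2148) = 1/(-517649/241) = -241/517649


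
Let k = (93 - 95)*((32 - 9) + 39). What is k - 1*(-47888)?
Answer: 47764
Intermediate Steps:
k = -124 (k = -2*(23 + 39) = -2*62 = -124)
k - 1*(-47888) = -124 - 1*(-47888) = -124 + 47888 = 47764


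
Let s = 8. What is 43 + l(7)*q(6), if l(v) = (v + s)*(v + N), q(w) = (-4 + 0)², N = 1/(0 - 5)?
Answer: 1675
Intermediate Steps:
N = -⅕ (N = 1/(-5) = -⅕ ≈ -0.20000)
q(w) = 16 (q(w) = (-4)² = 16)
l(v) = (8 + v)*(-⅕ + v) (l(v) = (v + 8)*(v - ⅕) = (8 + v)*(-⅕ + v))
43 + l(7)*q(6) = 43 + (-8/5 + 7² + (39/5)*7)*16 = 43 + (-8/5 + 49 + 273/5)*16 = 43 + 102*16 = 43 + 1632 = 1675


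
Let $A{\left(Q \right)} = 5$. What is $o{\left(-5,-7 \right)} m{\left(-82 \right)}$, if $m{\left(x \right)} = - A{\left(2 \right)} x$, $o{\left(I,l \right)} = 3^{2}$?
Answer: $3690$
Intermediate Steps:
$o{\left(I,l \right)} = 9$
$m{\left(x \right)} = - 5 x$ ($m{\left(x \right)} = \left(-1\right) 5 x = - 5 x$)
$o{\left(-5,-7 \right)} m{\left(-82 \right)} = 9 \left(\left(-5\right) \left(-82\right)\right) = 9 \cdot 410 = 3690$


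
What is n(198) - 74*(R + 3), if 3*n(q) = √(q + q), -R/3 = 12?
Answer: 2442 + 2*√11 ≈ 2448.6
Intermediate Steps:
R = -36 (R = -3*12 = -36)
n(q) = √2*√q/3 (n(q) = √(q + q)/3 = √(2*q)/3 = (√2*√q)/3 = √2*√q/3)
n(198) - 74*(R + 3) = √2*√198/3 - 74*(-36 + 3) = √2*(3*√22)/3 - 74*(-33) = 2*√11 - 1*(-2442) = 2*√11 + 2442 = 2442 + 2*√11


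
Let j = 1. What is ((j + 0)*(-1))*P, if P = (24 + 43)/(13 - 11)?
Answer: -67/2 ≈ -33.500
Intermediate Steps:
P = 67/2 ≈ 33.500
((j + 0)*(-1))*P = ((1 + 0)*(-1))*(67/2) = (1*(-1))*(67/2) = -1*67/2 = -67/2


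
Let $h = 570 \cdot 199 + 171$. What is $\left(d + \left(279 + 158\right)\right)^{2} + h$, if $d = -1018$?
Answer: $451162$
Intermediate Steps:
$h = 113601$ ($h = 113430 + 171 = 113601$)
$\left(d + \left(279 + 158\right)\right)^{2} + h = \left(-1018 + \left(279 + 158\right)\right)^{2} + 113601 = \left(-1018 + 437\right)^{2} + 113601 = \left(-581\right)^{2} + 113601 = 337561 + 113601 = 451162$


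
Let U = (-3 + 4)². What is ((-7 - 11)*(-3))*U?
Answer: 54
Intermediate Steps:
U = 1 (U = 1² = 1)
((-7 - 11)*(-3))*U = ((-7 - 11)*(-3))*1 = -18*(-3)*1 = 54*1 = 54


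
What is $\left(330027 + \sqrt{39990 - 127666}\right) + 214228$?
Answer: $544255 + 2 i \sqrt{21919} \approx 5.4426 \cdot 10^{5} + 296.1 i$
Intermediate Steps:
$\left(330027 + \sqrt{39990 - 127666}\right) + 214228 = \left(330027 + \sqrt{-87676}\right) + 214228 = \left(330027 + 2 i \sqrt{21919}\right) + 214228 = 544255 + 2 i \sqrt{21919}$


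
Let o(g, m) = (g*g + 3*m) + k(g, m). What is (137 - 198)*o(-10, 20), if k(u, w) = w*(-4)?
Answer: -4880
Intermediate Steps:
k(u, w) = -4*w
o(g, m) = g² - m (o(g, m) = (g*g + 3*m) - 4*m = (g² + 3*m) - 4*m = g² - m)
(137 - 198)*o(-10, 20) = (137 - 198)*((-10)² - 1*20) = -61*(100 - 20) = -61*80 = -4880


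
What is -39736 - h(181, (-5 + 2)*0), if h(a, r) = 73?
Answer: -39809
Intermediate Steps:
-39736 - h(181, (-5 + 2)*0) = -39736 - 1*73 = -39736 - 73 = -39809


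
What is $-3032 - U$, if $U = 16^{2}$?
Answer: $-3288$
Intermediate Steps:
$U = 256$
$-3032 - U = -3032 - 256 = -3288$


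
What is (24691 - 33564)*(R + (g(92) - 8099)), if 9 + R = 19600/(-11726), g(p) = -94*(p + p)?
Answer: 1321663979596/5863 ≈ 2.2542e+8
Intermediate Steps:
g(p) = -188*p
R = -62567/5863 (R = -9 + 19600/(-11726) = -9 + 19600*(-1/11726) = -9 - 9800/5863 = -62567/5863 ≈ -10.671)
(24691 - 33564)*(R + (g(92) - 8099)) = (24691 - 33564)*(-62567/5863 + (-188*92 - 8099)) = -8873*(-62567/5863 + (-17296 - 8099)) = -8873*(-62567/5863 - 25395) = -8873*(-148953452/5863) = 1321663979596/5863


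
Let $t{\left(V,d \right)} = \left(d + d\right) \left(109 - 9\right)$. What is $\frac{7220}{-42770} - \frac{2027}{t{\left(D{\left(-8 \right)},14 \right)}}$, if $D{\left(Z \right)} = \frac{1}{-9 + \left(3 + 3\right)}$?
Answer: $- \frac{1527297}{1710800} \approx -0.89274$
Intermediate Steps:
$D{\left(Z \right)} = - \frac{1}{3}$ ($D{\left(Z \right)} = \frac{1}{-9 + 6} = \frac{1}{-3} = - \frac{1}{3}$)
$t{\left(V,d \right)} = 200 d$ ($t{\left(V,d \right)} = 2 d 100 = 200 d$)
$\frac{7220}{-42770} - \frac{2027}{t{\left(D{\left(-8 \right)},14 \right)}} = \frac{7220}{-42770} - \frac{2027}{200 \cdot 14} = 7220 \left(- \frac{1}{42770}\right) - \frac{2027}{2800} = - \frac{722}{4277} - \frac{2027}{2800} = - \frac{1527297}{1710800}$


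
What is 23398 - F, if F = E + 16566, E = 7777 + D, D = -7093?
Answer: 6148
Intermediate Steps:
E = 684 (E = 7777 - 7093 = 684)
F = 17250 (F = 684 + 16566 = 17250)
23398 - F = 23398 - 1*17250 = 23398 - 17250 = 6148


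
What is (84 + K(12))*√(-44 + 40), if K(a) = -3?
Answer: 162*I ≈ 162.0*I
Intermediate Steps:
(84 + K(12))*√(-44 + 40) = (84 - 3)*√(-44 + 40) = 81*√(-4) = 81*(2*I) = 162*I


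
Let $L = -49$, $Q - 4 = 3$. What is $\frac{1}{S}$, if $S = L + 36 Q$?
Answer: $\frac{1}{203} \approx 0.0049261$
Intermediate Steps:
$Q = 7$ ($Q = 4 + 3 = 7$)
$S = 203$ ($S = -49 + 36 \cdot 7 = -49 + 252 = 203$)
$\frac{1}{S} = \frac{1}{203}$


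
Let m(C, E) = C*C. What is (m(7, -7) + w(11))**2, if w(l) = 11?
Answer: 3600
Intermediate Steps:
m(C, E) = C**2
(m(7, -7) + w(11))**2 = (7**2 + 11)**2 = (49 + 11)**2 = 60**2 = 3600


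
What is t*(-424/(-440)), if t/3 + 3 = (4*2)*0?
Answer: -477/55 ≈ -8.6727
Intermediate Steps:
t = -9 (t = -9 + 3*((4*2)*0) = -9 + 3*(8*0) = -9 + 3*0 = -9 + 0 = -9)
t*(-424/(-440)) = -(-3816)/(-440) = -(-3816)*(-1)/440 = -9*53/55 = -477/55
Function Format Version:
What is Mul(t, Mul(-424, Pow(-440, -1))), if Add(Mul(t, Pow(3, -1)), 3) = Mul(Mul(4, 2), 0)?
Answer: Rational(-477, 55) ≈ -8.6727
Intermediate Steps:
t = -9 (t = Add(-9, Mul(3, Mul(Mul(4, 2), 0))) = Add(-9, Mul(3, Mul(8, 0))) = Add(-9, Mul(3, 0)) = Add(-9, 0) = -9)
Mul(t, Mul(-424, Pow(-440, -1))) = Mul(-9, Mul(-424, Pow(-440, -1))) = Mul(-9, Mul(-424, Rational(-1, 440))) = Mul(-9, Rational(53, 55)) = Rational(-477, 55)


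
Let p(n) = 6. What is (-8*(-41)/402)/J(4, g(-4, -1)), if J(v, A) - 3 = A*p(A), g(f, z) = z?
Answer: -164/603 ≈ -0.27197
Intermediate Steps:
J(v, A) = 3 + 6*A (J(v, A) = 3 + A*6 = 3 + 6*A)
(-8*(-41)/402)/J(4, g(-4, -1)) = (-8*(-41)/402)/(3 + 6*(-1)) = (328*(1/402))/(3 - 6) = (164/201)/(-3) = (164/201)*(-1/3) = -164/603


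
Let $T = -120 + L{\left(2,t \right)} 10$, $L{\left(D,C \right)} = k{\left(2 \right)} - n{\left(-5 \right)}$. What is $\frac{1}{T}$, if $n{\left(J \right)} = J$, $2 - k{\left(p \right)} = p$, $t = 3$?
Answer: $- \frac{1}{70} \approx -0.014286$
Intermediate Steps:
$k{\left(p \right)} = 2 - p$
$L{\left(D,C \right)} = 5$ ($L{\left(D,C \right)} = \left(2 - 2\right) - -5 = \left(2 - 2\right) + 5 = 0 + 5 = 5$)
$T = -70$ ($T = -120 + 5 \cdot 10 = -120 + 50 = -70$)
$\frac{1}{T} = \frac{1}{-70} = - \frac{1}{70}$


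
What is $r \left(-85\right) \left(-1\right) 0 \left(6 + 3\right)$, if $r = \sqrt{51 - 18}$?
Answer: $0$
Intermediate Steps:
$r = \sqrt{33} \approx 5.7446$
$r \left(-85\right) \left(-1\right) 0 \left(6 + 3\right) = \sqrt{33} \left(-85\right) \left(-1\right) 0 \left(6 + 3\right) = - 85 \sqrt{33} \cdot 0 \cdot 9 = - 85 \sqrt{33} \cdot 0 = 0$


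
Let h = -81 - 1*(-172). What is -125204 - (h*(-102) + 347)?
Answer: -116269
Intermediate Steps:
h = 91 (h = -81 + 172 = 91)
-125204 - (h*(-102) + 347) = -125204 - (91*(-102) + 347) = -125204 - (-9282 + 347) = -125204 - 1*(-8935) = -125204 + 8935 = -116269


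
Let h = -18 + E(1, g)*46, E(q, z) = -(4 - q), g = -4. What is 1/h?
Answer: -1/156 ≈ -0.0064103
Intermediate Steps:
E(q, z) = -4 + q
h = -156 (h = -18 + (-4 + 1)*46 = -18 - 3*46 = -18 - 138 = -156)
1/h = 1/(-156) = -1/156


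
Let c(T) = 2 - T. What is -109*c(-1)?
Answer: -327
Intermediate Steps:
-109*c(-1) = -109*(2 - 1*(-1)) = -109*(2 + 1) = -109*3 = -327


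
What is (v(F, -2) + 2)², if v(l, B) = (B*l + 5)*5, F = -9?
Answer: 13689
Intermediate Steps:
v(l, B) = 25 + 5*B*l (v(l, B) = (5 + B*l)*5 = 25 + 5*B*l)
(v(F, -2) + 2)² = ((25 + 5*(-2)*(-9)) + 2)² = ((25 + 90) + 2)² = (115 + 2)² = 117² = 13689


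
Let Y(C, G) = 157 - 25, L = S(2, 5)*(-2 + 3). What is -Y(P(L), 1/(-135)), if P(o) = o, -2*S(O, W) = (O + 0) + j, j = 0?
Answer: -132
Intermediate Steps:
S(O, W) = -O/2 (S(O, W) = -((O + 0) + 0)/2 = -(O + 0)/2 = -O/2)
L = -1 (L = (-½*2)*(-2 + 3) = -1*1 = -1)
Y(C, G) = 132
-Y(P(L), 1/(-135)) = -1*132 = -132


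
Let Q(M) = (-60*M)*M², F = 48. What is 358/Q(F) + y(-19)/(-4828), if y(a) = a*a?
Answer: -299643893/4004536320 ≈ -0.074826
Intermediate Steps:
y(a) = a²
Q(M) = -60*M³
358/Q(F) + y(-19)/(-4828) = 358/((-60*48³)) + (-19)²/(-4828) = 358/((-60*110592)) + 361*(-1/4828) = 358/(-6635520) - 361/4828 = 358*(-1/6635520) - 361/4828 = -179/3317760 - 361/4828 = -299643893/4004536320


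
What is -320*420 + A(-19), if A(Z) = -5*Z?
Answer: -134305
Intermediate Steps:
-320*420 + A(-19) = -320*420 - 5*(-19) = -134400 + 95 = -134305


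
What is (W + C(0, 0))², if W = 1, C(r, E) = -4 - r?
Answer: 9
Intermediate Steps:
(W + C(0, 0))² = (1 + (-4 - 1*0))² = (1 + (-4 + 0))² = (1 - 4)² = (-3)² = 9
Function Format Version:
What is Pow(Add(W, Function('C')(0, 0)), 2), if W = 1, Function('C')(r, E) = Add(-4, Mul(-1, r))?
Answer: 9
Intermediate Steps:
Pow(Add(W, Function('C')(0, 0)), 2) = Pow(Add(1, Add(-4, Mul(-1, 0))), 2) = Pow(Add(1, Add(-4, 0)), 2) = Pow(Add(1, -4), 2) = Pow(-3, 2) = 9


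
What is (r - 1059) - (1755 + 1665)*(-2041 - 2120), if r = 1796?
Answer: 14231357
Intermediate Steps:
(r - 1059) - (1755 + 1665)*(-2041 - 2120) = (1796 - 1059) - (1755 + 1665)*(-2041 - 2120) = 737 - 3420*(-4161) = 737 - 1*(-14230620) = 737 + 14230620 = 14231357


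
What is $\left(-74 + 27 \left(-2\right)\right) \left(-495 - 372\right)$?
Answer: $110976$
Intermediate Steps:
$\left(-74 + 27 \left(-2\right)\right) \left(-495 - 372\right) = \left(-74 - 54\right) \left(-867\right) = \left(-128\right) \left(-867\right) = 110976$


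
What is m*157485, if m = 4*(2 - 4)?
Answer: -1259880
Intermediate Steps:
m = -8 (m = 4*(-2) = -8)
m*157485 = -8*157485 = -1259880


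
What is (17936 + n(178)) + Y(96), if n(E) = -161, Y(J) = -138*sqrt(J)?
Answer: 17775 - 552*sqrt(6) ≈ 16423.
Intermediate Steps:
(17936 + n(178)) + Y(96) = (17936 - 161) - 552*sqrt(6) = 17775 - 552*sqrt(6)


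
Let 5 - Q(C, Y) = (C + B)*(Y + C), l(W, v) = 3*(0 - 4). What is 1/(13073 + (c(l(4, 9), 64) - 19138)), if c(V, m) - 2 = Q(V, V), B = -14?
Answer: -1/6682 ≈ -0.00014966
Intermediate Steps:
l(W, v) = -12 (l(W, v) = 3*(-4) = -12)
Q(C, Y) = 5 - (-14 + C)*(C + Y) (Q(C, Y) = 5 - (C - 14)*(Y + C) = 5 - (-14 + C)*(C + Y))
c(V, m) = 7 - 2*V**2 + 28*V (c(V, m) = 2 + (5 - V**2 + 14*V + 14*V - V*V) = 2 + (5 - V**2 + 14*V + 14*V - V**2) = 2 + (5 - 2*V**2 + 28*V) = 7 - 2*V**2 + 28*V)
1/(13073 + (c(l(4, 9), 64) - 19138)) = 1/(13073 + ((7 - 2*(-12)**2 + 28*(-12)) - 19138)) = 1/(13073 + ((7 - 2*144 - 336) - 19138)) = 1/(13073 + ((7 - 288 - 336) - 19138)) = 1/(13073 + (-617 - 19138)) = 1/(13073 - 19755) = 1/(-6682) = -1/6682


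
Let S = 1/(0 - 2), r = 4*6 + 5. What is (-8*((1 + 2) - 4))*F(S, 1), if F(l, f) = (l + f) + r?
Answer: 236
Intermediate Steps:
r = 29 (r = 24 + 5 = 29)
S = -1/2 (S = 1/(-2) = -1/2 ≈ -0.50000)
F(l, f) = 29 + f + l (F(l, f) = (l + f) + 29 = (f + l) + 29 = 29 + f + l)
(-8*((1 + 2) - 4))*F(S, 1) = (-8*((1 + 2) - 4))*(29 + 1 - 1/2) = -8*(3 - 4)*(59/2) = -8*(-1)*(59/2) = 8*(59/2) = 236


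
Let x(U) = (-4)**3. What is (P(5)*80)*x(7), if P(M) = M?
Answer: -25600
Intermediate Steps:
x(U) = -64
(P(5)*80)*x(7) = (5*80)*(-64) = 400*(-64) = -25600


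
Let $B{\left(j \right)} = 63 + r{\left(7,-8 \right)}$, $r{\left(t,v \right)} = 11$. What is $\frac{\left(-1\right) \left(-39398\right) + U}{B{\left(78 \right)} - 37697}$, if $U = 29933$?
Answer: $- \frac{69331}{37623} \approx -1.8428$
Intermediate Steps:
$B{\left(j \right)} = 74$ ($B{\left(j \right)} = 63 + 11 = 74$)
$\frac{\left(-1\right) \left(-39398\right) + U}{B{\left(78 \right)} - 37697} = \frac{\left(-1\right) \left(-39398\right) + 29933}{74 - 37697} = \frac{39398 + 29933}{-37623} = 69331 \left(- \frac{1}{37623}\right) = - \frac{69331}{37623}$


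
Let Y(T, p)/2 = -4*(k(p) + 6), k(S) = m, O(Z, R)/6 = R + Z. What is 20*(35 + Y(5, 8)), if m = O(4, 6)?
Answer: -9860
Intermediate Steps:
O(Z, R) = 6*R + 6*Z (O(Z, R) = 6*(R + Z) = 6*R + 6*Z)
m = 60 (m = 6*6 + 6*4 = 36 + 24 = 60)
k(S) = 60
Y(T, p) = -528 (Y(T, p) = 2*(-4*(60 + 6)) = 2*(-4*66) = 2*(-264) = -528)
20*(35 + Y(5, 8)) = 20*(35 - 528) = 20*(-493) = -9860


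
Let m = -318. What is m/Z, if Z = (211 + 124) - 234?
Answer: -318/101 ≈ -3.1485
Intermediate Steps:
Z = 101 (Z = 335 - 234 = 101)
m/Z = -318/101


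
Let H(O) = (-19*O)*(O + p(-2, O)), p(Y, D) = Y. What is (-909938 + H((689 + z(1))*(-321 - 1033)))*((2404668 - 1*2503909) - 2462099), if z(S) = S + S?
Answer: 42600550217878539960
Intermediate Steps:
z(S) = 2*S
H(O) = -19*O*(-2 + O) (H(O) = (-19*O)*(O - 2) = (-19*O)*(-2 + O) = -19*O*(-2 + O))
(-909938 + H((689 + z(1))*(-321 - 1033)))*((2404668 - 1*2503909) - 2462099) = (-909938 + 19*((689 + 2*1)*(-321 - 1033))*(2 - (689 + 2*1)*(-321 - 1033)))*((2404668 - 1*2503909) - 2462099) = (-909938 + 19*((689 + 2)*(-1354))*(2 - (689 + 2)*(-1354)))*((2404668 - 2503909) - 2462099) = (-909938 + 19*(691*(-1354))*(2 - 691*(-1354)))*(-99241 - 2462099) = (-909938 + 19*(-935614)*(2 - 1*(-935614)))*(-2561340) = (-909938 + 19*(-935614)*(2 + 935614))*(-2561340) = (-909938 + 19*(-935614)*935616)*(-2561340) = (-909938 - 16632133136256)*(-2561340) = -16632134046194*(-2561340) = 42600550217878539960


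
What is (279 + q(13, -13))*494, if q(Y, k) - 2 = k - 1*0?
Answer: 132392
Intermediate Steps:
q(Y, k) = 2 + k (q(Y, k) = 2 + (k - 1*0) = 2 + (k + 0) = 2 + k)
(279 + q(13, -13))*494 = (279 + (2 - 13))*494 = (279 - 11)*494 = 268*494 = 132392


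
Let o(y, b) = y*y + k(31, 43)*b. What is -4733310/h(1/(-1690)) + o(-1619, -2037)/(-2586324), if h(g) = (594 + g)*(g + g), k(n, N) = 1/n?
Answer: 270971069237521096757/40242721676898 ≈ 6.7334e+6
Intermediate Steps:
o(y, b) = y² + b/31 (o(y, b) = y*y + b/31 = y² + b/31)
h(g) = 2*g*(594 + g) (h(g) = (594 + g)*(2*g) = 2*g*(594 + g))
-4733310/h(1/(-1690)) + o(-1619, -2037)/(-2586324) = -4733310*(-845/(594 + 1/(-1690))) + ((-1619)² + (1/31)*(-2037))/(-2586324) = -4733310*(-845/(594 - 1/1690)) + (2621161 - 2037/31)*(-1/2586324) = -4733310/(2*(-1/1690)*(1003859/1690)) + (81253954/31)*(-1/2586324) = -4733310/(-1003859/1428050) - 40626977/40088022 = -4733310*(-1428050/1003859) - 40626977/40088022 = 6759403345500/1003859 - 40626977/40088022 = 270971069237521096757/40242721676898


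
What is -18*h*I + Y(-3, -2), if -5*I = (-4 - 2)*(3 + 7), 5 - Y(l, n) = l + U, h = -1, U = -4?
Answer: 228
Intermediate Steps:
Y(l, n) = 9 - l (Y(l, n) = 5 - (l - 4) = 5 - (-4 + l) = 5 + (4 - l) = 9 - l)
I = 12 (I = -(-4 - 2)*(3 + 7)/5 = -(-6)*10/5 = -⅕*(-60) = 12)
-18*h*I + Y(-3, -2) = -(-18)*12 + (9 - 1*(-3)) = -18*(-12) + (9 + 3) = 216 + 12 = 228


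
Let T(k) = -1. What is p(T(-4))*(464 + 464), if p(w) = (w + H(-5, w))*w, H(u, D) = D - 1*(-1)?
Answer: 928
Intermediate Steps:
H(u, D) = 1 + D (H(u, D) = D + 1 = 1 + D)
p(w) = w*(1 + 2*w) (p(w) = (w + (1 + w))*w = (1 + 2*w)*w = w*(1 + 2*w))
p(T(-4))*(464 + 464) = (-(1 + 2*(-1)))*(464 + 464) = -(1 - 2)*928 = -1*(-1)*928 = 1*928 = 928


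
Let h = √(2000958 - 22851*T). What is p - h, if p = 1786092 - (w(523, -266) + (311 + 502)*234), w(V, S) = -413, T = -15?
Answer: 1596263 - √2343723 ≈ 1.5947e+6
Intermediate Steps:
p = 1596263 (p = 1786092 - (-413 + (311 + 502)*234) = 1786092 - (-413 + 813*234) = 1786092 - (-413 + 190242) = 1786092 - 1*189829 = 1786092 - 189829 = 1596263)
h = √2343723 (h = √(2000958 - 22851*(-15)) = √(2000958 + 342765) = √2343723 ≈ 1530.9)
p - h = 1596263 - √2343723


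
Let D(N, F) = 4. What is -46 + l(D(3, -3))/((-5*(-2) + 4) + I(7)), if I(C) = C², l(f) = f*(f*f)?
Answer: -2834/63 ≈ -44.984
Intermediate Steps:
l(f) = f³ (l(f) = f*f² = f³)
-46 + l(D(3, -3))/((-5*(-2) + 4) + I(7)) = -46 + 4³/((-5*(-2) + 4) + 7²) = -46 + 64/((10 + 4) + 49) = -46 + 64/(14 + 49) = -46 + 64/63 = -2834/63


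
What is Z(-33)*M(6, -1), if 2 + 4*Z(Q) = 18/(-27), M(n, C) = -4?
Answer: 8/3 ≈ 2.6667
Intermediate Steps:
Z(Q) = -⅔ (Z(Q) = -½ + (18/(-27))/4 = -½ + (18*(-1/27))/4 = -½ + (¼)*(-⅔) = -½ - ⅙ = -⅔)
Z(-33)*M(6, -1) = -⅔*(-4) = 8/3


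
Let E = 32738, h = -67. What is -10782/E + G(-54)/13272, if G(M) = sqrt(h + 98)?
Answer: -5391/16369 + sqrt(31)/13272 ≈ -0.32892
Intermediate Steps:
G(M) = sqrt(31) (G(M) = sqrt(-67 + 98) = sqrt(31))
-10782/E + G(-54)/13272 = -10782/32738 + sqrt(31)/13272 = -10782*1/32738 + sqrt(31)*(1/13272) = -5391/16369 + sqrt(31)/13272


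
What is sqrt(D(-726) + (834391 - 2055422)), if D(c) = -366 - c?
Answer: I*sqrt(1220671) ≈ 1104.8*I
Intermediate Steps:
sqrt(D(-726) + (834391 - 2055422)) = sqrt((-366 - 1*(-726)) + (834391 - 2055422)) = sqrt((-366 + 726) - 1221031) = sqrt(360 - 1221031) = sqrt(-1220671) = I*sqrt(1220671)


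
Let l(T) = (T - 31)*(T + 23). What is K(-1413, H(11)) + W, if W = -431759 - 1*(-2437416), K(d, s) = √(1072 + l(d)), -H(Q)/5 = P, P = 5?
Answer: 2005657 + 2*√502058 ≈ 2.0071e+6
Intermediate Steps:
H(Q) = -25 (H(Q) = -5*5 = -25)
l(T) = (-31 + T)*(23 + T)
K(d, s) = √(359 + d² - 8*d) (K(d, s) = √(1072 + (-713 + d² - 8*d)) = √(359 + d² - 8*d))
W = 2005657 (W = -431759 + 2437416 = 2005657)
K(-1413, H(11)) + W = √(359 + (-1413)² - 8*(-1413)) + 2005657 = √(359 + 1996569 + 11304) + 2005657 = √2008232 + 2005657 = 2*√502058 + 2005657 = 2005657 + 2*√502058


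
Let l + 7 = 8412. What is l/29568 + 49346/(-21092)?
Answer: -320446067/155912064 ≈ -2.0553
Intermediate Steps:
l = 8405 (l = -7 + 8412 = 8405)
l/29568 + 49346/(-21092) = 8405/29568 + 49346/(-21092) = 8405*(1/29568) + 49346*(-1/21092) = 8405/29568 - 24673/10546 = -320446067/155912064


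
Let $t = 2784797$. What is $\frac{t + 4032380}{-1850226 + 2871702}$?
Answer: $\frac{296399}{44412} \approx 6.6739$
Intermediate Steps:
$\frac{t + 4032380}{-1850226 + 2871702} = \frac{2784797 + 4032380}{-1850226 + 2871702} = \frac{6817177}{1021476} = 6817177 \cdot \frac{1}{1021476} = \frac{296399}{44412}$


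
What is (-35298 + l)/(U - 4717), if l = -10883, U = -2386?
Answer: 46181/7103 ≈ 6.5016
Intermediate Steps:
(-35298 + l)/(U - 4717) = (-35298 - 10883)/(-2386 - 4717) = -46181/(-7103) = -46181*(-1/7103) = 46181/7103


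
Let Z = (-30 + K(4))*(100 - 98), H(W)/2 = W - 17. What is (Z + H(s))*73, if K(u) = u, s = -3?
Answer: -6716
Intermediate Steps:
H(W) = -34 + 2*W (H(W) = 2*(W - 17) = 2*(-17 + W) = -34 + 2*W)
Z = -52 (Z = (-30 + 4)*(100 - 98) = -26*2 = -52)
(Z + H(s))*73 = (-52 + (-34 + 2*(-3)))*73 = (-52 + (-34 - 6))*73 = (-52 - 40)*73 = -92*73 = -6716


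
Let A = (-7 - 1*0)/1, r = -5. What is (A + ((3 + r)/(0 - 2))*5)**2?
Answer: 4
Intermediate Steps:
A = -7 (A = (-7 + 0)*1 = -7*1 = -7)
(A + ((3 + r)/(0 - 2))*5)**2 = (-7 + ((3 - 5)/(0 - 2))*5)**2 = (-7 - 2/(-2)*5)**2 = (-7 - 2*(-1/2)*5)**2 = (-7 + 1*5)**2 = (-7 + 5)**2 = (-2)**2 = 4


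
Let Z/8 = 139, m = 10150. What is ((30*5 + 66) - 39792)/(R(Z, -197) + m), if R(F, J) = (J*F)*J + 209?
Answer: -39576/43165967 ≈ -0.00091683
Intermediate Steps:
Z = 1112 (Z = 8*139 = 1112)
R(F, J) = 209 + F*J² (R(F, J) = (F*J)*J + 209 = F*J² + 209 = 209 + F*J²)
((30*5 + 66) - 39792)/(R(Z, -197) + m) = ((30*5 + 66) - 39792)/((209 + 1112*(-197)²) + 10150) = ((150 + 66) - 39792)/((209 + 1112*38809) + 10150) = (216 - 39792)/((209 + 43155608) + 10150) = -39576/(43155817 + 10150) = -39576/43165967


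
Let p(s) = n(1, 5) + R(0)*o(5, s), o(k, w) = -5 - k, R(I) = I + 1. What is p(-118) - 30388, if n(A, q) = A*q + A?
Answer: -30392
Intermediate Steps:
R(I) = 1 + I
n(A, q) = A + A*q
p(s) = -4 (p(s) = 1*(1 + 5) + (1 + 0)*(-5 - 1*5) = 1*6 + 1*(-5 - 5) = 6 + 1*(-10) = 6 - 10 = -4)
p(-118) - 30388 = -4 - 30388 = -30392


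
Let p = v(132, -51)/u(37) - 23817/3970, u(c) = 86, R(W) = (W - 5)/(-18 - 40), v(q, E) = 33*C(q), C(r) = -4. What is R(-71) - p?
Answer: 43785359/4950590 ≈ 8.8445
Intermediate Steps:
v(q, E) = -132 (v(q, E) = 33*(-4) = -132)
R(W) = 5/58 - W/58 (R(W) = (-5 + W)/(-58) = (-5 + W)*(-1/58) = 5/58 - W/58)
p = -1286151/170710 (p = -132/86 - 23817/3970 = -132*1/86 - 23817*1/3970 = -66/43 - 23817/3970 = -1286151/170710 ≈ -7.5341)
R(-71) - p = (5/58 - 1/58*(-71)) - 1*(-1286151/170710) = (5/58 + 71/58) + 1286151/170710 = 38/29 + 1286151/170710 = 43785359/4950590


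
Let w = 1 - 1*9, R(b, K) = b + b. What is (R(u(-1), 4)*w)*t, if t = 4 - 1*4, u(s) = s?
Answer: 0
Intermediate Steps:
R(b, K) = 2*b
t = 0 (t = 4 - 4 = 0)
w = -8 (w = 1 - 9 = -8)
(R(u(-1), 4)*w)*t = ((2*(-1))*(-8))*0 = -2*(-8)*0 = 16*0 = 0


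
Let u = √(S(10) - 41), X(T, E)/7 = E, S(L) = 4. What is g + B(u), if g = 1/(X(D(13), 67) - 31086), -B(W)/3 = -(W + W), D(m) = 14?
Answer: -1/30617 + 6*I*√37 ≈ -3.2662e-5 + 36.497*I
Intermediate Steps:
X(T, E) = 7*E
u = I*√37 (u = √(4 - 41) = √(-37) = I*√37 ≈ 6.0828*I)
B(W) = 6*W (B(W) = -(-3)*(W + W) = -(-3)*2*W = -(-6)*W = 6*W)
g = -1/30617 (g = 1/(7*67 - 31086) = 1/(469 - 31086) = 1/(-30617) = -1/30617 ≈ -3.2662e-5)
g + B(u) = -1/30617 + 6*(I*√37) = -1/30617 + 6*I*√37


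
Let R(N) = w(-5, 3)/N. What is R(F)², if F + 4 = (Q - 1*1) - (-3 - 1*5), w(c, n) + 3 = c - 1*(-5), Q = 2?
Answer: 9/25 ≈ 0.36000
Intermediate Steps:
w(c, n) = 2 + c (w(c, n) = -3 + (c - 1*(-5)) = -3 + (c + 5) = -3 + (5 + c) = 2 + c)
F = 5 (F = -4 + ((2 - 1*1) - (-3 - 1*5)) = -4 + ((2 - 1) - (-3 - 5)) = -4 + (1 - 1*(-8)) = -4 + (1 + 8) = -4 + 9 = 5)
R(N) = -3/N (R(N) = (2 - 5)/N = -3/N)
R(F)² = (-3/5)² = (-3*⅕)² = (-⅗)² = 9/25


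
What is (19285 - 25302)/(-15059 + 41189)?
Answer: -6017/26130 ≈ -0.23027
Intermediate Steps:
(19285 - 25302)/(-15059 + 41189) = -6017/26130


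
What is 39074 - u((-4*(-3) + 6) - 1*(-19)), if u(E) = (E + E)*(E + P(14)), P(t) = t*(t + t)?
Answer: 7328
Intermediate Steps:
P(t) = 2*t**2 (P(t) = t*(2*t) = 2*t**2)
u(E) = 2*E*(392 + E) (u(E) = (E + E)*(E + 2*14**2) = (2*E)*(E + 2*196) = (2*E)*(E + 392) = (2*E)*(392 + E) = 2*E*(392 + E))
39074 - u((-4*(-3) + 6) - 1*(-19)) = 39074 - 2*((-4*(-3) + 6) - 1*(-19))*(392 + ((-4*(-3) + 6) - 1*(-19))) = 39074 - 2*((12 + 6) + 19)*(392 + ((12 + 6) + 19)) = 39074 - 2*(18 + 19)*(392 + (18 + 19)) = 39074 - 2*37*(392 + 37) = 39074 - 2*37*429 = 39074 - 1*31746 = 39074 - 31746 = 7328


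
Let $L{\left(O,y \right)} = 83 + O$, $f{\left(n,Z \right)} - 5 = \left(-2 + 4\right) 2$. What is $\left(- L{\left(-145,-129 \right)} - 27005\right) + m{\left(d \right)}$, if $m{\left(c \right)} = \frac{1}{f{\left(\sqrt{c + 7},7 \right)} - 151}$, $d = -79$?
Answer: $- \frac{3825907}{142} \approx -26943.0$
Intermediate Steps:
$f{\left(n,Z \right)} = 9$ ($f{\left(n,Z \right)} = 5 + \left(-2 + 4\right) 2 = 5 + 2 \cdot 2 = 5 + 4 = 9$)
$m{\left(c \right)} = - \frac{1}{142}$ ($m{\left(c \right)} = \frac{1}{9 - 151} = \frac{1}{-142} = - \frac{1}{142}$)
$\left(- L{\left(-145,-129 \right)} - 27005\right) + m{\left(d \right)} = \left(- (83 - 145) - 27005\right) - \frac{1}{142} = \left(\left(-1\right) \left(-62\right) - 27005\right) - \frac{1}{142} = \left(62 - 27005\right) - \frac{1}{142} = -26943 - \frac{1}{142} = - \frac{3825907}{142}$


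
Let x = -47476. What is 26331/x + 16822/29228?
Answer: 7259701/346907132 ≈ 0.020927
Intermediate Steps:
26331/x + 16822/29228 = 26331/(-47476) + 16822/29228 = 26331*(-1/47476) + 16822*(1/29228) = -26331/47476 + 8411/14614 = 7259701/346907132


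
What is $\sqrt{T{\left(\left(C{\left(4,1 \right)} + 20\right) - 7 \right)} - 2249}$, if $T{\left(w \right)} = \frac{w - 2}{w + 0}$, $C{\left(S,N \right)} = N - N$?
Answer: $\frac{i \sqrt{379938}}{13} \approx 47.415 i$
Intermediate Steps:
$C{\left(S,N \right)} = 0$
$T{\left(w \right)} = \frac{-2 + w}{w}$
$\sqrt{T{\left(\left(C{\left(4,1 \right)} + 20\right) - 7 \right)} - 2249} = \sqrt{\frac{-2 + \left(\left(0 + 20\right) - 7\right)}{\left(0 + 20\right) - 7} - 2249} = \sqrt{\frac{-2 + \left(20 - 7\right)}{20 - 7} - 2249} = \sqrt{\frac{-2 + 13}{13} - 2249} = \sqrt{\frac{1}{13} \cdot 11 - 2249} = \sqrt{\frac{11}{13} - 2249} = \sqrt{- \frac{29226}{13}} = \frac{i \sqrt{379938}}{13}$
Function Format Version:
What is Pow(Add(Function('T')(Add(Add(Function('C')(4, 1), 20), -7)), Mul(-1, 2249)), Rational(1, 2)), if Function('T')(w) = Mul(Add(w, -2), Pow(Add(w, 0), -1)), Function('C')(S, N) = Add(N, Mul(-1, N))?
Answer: Mul(Rational(1, 13), I, Pow(379938, Rational(1, 2))) ≈ Mul(47.415, I)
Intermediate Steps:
Function('C')(S, N) = 0
Function('T')(w) = Mul(Pow(w, -1), Add(-2, w)) (Function('T')(w) = Mul(Add(-2, w), Pow(w, -1)) = Mul(Pow(w, -1), Add(-2, w)))
Pow(Add(Function('T')(Add(Add(Function('C')(4, 1), 20), -7)), Mul(-1, 2249)), Rational(1, 2)) = Pow(Add(Mul(Pow(Add(Add(0, 20), -7), -1), Add(-2, Add(Add(0, 20), -7))), Mul(-1, 2249)), Rational(1, 2)) = Pow(Add(Mul(Pow(Add(20, -7), -1), Add(-2, Add(20, -7))), -2249), Rational(1, 2)) = Pow(Add(Mul(Pow(13, -1), Add(-2, 13)), -2249), Rational(1, 2)) = Pow(Add(Mul(Rational(1, 13), 11), -2249), Rational(1, 2)) = Pow(Add(Rational(11, 13), -2249), Rational(1, 2)) = Pow(Rational(-29226, 13), Rational(1, 2)) = Mul(Rational(1, 13), I, Pow(379938, Rational(1, 2)))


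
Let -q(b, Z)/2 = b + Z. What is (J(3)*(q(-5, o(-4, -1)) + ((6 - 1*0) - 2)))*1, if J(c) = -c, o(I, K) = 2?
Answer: -30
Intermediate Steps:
q(b, Z) = -2*Z - 2*b (q(b, Z) = -2*(b + Z) = -2*(Z + b) = -2*Z - 2*b)
(J(3)*(q(-5, o(-4, -1)) + ((6 - 1*0) - 2)))*1 = ((-1*3)*((-2*2 - 2*(-5)) + ((6 - 1*0) - 2)))*1 = -3*((-4 + 10) + ((6 + 0) - 2))*1 = -3*(6 + (6 - 2))*1 = -3*(6 + 4)*1 = -3*10*1 = -30*1 = -30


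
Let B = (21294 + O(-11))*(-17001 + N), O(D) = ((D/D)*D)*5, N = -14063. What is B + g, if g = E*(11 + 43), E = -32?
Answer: -659770024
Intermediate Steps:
O(D) = 5*D (O(D) = (1*D)*5 = D*5 = 5*D)
B = -659768296 (B = (21294 + 5*(-11))*(-17001 - 14063) = (21294 - 55)*(-31064) = 21239*(-31064) = -659768296)
g = -1728 (g = -32*(11 + 43) = -32*54 = -1728)
B + g = -659768296 - 1728 = -659770024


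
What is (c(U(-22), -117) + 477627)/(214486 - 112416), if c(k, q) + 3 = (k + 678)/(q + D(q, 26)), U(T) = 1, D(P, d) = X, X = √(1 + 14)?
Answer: 36898029/7885340 - 679*√15/1395705180 ≈ 4.6793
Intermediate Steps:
X = √15 ≈ 3.8730
D(P, d) = √15
c(k, q) = -3 + (678 + k)/(q + √15) (c(k, q) = -3 + (k + 678)/(q + √15) = -3 + (678 + k)/(q + √15))
(c(U(-22), -117) + 477627)/(214486 - 112416) = ((678 + 1 - 3*(-117) - 3*√15)/(-117 + √15) + 477627)/(214486 - 112416) = ((678 + 1 + 351 - 3*√15)/(-117 + √15) + 477627)/102070 = ((1030 - 3*√15)/(-117 + √15) + 477627)*(1/102070) = (477627 + (1030 - 3*√15)/(-117 + √15))*(1/102070) = 477627/102070 + (1030 - 3*√15)/(102070*(-117 + √15))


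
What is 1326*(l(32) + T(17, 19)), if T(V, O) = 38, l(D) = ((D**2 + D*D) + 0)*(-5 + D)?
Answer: 73372884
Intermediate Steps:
l(D) = 2*D**2*(-5 + D) (l(D) = ((D**2 + D**2) + 0)*(-5 + D) = (2*D**2 + 0)*(-5 + D) = (2*D**2)*(-5 + D) = 2*D**2*(-5 + D))
1326*(l(32) + T(17, 19)) = 1326*(2*32**2*(-5 + 32) + 38) = 1326*(2*1024*27 + 38) = 1326*(55296 + 38) = 1326*55334 = 73372884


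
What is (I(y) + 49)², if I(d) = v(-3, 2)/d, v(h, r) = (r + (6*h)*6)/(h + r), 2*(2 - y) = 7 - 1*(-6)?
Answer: 52441/81 ≈ 647.42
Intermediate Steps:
y = -9/2 (y = 2 - (7 - 1*(-6))/2 = 2 - (7 + 6)/2 = 2 - ½*13 = 2 - 13/2 = -9/2 ≈ -4.5000)
v(h, r) = (r + 36*h)/(h + r)
I(d) = 106/d (I(d) = ((2 + 36*(-3))/(-3 + 2))/d = ((2 - 108)/(-1))/d = (-1*(-106))/d = 106/d)
(I(y) + 49)² = (106/(-9/2) + 49)² = (106*(-2/9) + 49)² = (-212/9 + 49)² = (229/9)² = 52441/81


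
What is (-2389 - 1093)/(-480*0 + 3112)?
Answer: -1741/1556 ≈ -1.1189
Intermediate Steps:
(-2389 - 1093)/(-480*0 + 3112) = -3482/(0 + 3112) = -3482/3112 = -3482*1/3112 = -1741/1556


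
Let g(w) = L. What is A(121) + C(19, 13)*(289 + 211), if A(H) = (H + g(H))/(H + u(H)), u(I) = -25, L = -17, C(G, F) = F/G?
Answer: 78247/228 ≈ 343.19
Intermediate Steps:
g(w) = -17
A(H) = (-17 + H)/(-25 + H) (A(H) = (H - 17)/(H - 25) = (-17 + H)/(-25 + H))
A(121) + C(19, 13)*(289 + 211) = (-17 + 121)/(-25 + 121) + (13/19)*(289 + 211) = 104/96 + (13*(1/19))*500 = (1/96)*104 + (13/19)*500 = 13/12 + 6500/19 = 78247/228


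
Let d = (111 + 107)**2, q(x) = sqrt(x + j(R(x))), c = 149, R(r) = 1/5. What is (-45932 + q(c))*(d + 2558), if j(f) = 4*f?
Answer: -2300366424 + 50082*sqrt(3745)/5 ≈ -2.2998e+9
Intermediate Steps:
R(r) = 1/5
q(x) = sqrt(4/5 + x) (q(x) = sqrt(x + 4*(1/5)) = sqrt(x + 4/5) = sqrt(4/5 + x))
d = 47524 (d = 218**2 = 47524)
(-45932 + q(c))*(d + 2558) = (-45932 + sqrt(20 + 25*149)/5)*(47524 + 2558) = (-45932 + sqrt(20 + 3725)/5)*50082 = (-45932 + sqrt(3745)/5)*50082 = -2300366424 + 50082*sqrt(3745)/5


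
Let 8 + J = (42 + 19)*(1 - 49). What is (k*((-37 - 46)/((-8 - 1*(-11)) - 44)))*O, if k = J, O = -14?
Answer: 3411632/41 ≈ 83211.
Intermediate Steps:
J = -2936 (J = -8 + (42 + 19)*(1 - 49) = -8 + 61*(-48) = -8 - 2928 = -2936)
k = -2936
(k*((-37 - 46)/((-8 - 1*(-11)) - 44)))*O = -2936*(-37 - 46)/((-8 - 1*(-11)) - 44)*(-14) = -(-243688)/((-8 + 11) - 44)*(-14) = -(-243688)/(3 - 44)*(-14) = -(-243688)/(-41)*(-14) = -(-243688)*(-1)/41*(-14) = -2936*83/41*(-14) = -243688/41*(-14) = 3411632/41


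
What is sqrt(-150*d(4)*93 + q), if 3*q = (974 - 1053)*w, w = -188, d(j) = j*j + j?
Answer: 2*I*sqrt(616611)/3 ≈ 523.5*I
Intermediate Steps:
d(j) = j + j**2 (d(j) = j**2 + j = j + j**2)
q = 14852/3 (q = ((974 - 1053)*(-188))/3 = (-79*(-188))/3 = (1/3)*14852 = 14852/3 ≈ 4950.7)
sqrt(-150*d(4)*93 + q) = sqrt(-600*(1 + 4)*93 + 14852/3) = sqrt(-600*5*93 + 14852/3) = sqrt(-150*20*93 + 14852/3) = sqrt(-3000*93 + 14852/3) = sqrt(-279000 + 14852/3) = sqrt(-822148/3) = 2*I*sqrt(616611)/3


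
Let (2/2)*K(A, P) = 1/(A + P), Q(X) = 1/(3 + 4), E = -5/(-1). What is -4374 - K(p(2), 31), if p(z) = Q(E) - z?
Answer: -892303/204 ≈ -4374.0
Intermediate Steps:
E = 5 (E = -5*(-1) = 5)
Q(X) = 1/7
p(z) = 1/7 - z
K(A, P) = 1/(A + P)
-4374 - K(p(2), 31) = -4374 - 1/((1/7 - 1*2) + 31) = -4374 - 1/((1/7 - 2) + 31) = -4374 - 1/(-13/7 + 31) = -4374 - 1/204/7 = -4374 - 1*7/204 = -4374 - 7/204 = -892303/204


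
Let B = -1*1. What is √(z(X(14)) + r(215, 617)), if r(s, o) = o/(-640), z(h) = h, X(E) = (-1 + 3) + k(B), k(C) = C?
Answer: √230/80 ≈ 0.18957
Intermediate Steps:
B = -1
X(E) = 1 (X(E) = (-1 + 3) - 1 = 2 - 1 = 1)
r(s, o) = -o/640 (r(s, o) = o*(-1/640) = -o/640)
√(z(X(14)) + r(215, 617)) = √(1 - 1/640*617) = √(1 - 617/640) = √(23/640) = √230/80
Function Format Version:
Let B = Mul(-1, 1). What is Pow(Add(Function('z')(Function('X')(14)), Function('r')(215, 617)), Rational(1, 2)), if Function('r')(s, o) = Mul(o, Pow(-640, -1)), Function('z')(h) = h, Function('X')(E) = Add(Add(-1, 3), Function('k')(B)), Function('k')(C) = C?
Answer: Mul(Rational(1, 80), Pow(230, Rational(1, 2))) ≈ 0.18957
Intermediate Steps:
B = -1
Function('X')(E) = 1 (Function('X')(E) = Add(Add(-1, 3), -1) = Add(2, -1) = 1)
Function('r')(s, o) = Mul(Rational(-1, 640), o) (Function('r')(s, o) = Mul(o, Rational(-1, 640)) = Mul(Rational(-1, 640), o))
Pow(Add(Function('z')(Function('X')(14)), Function('r')(215, 617)), Rational(1, 2)) = Pow(Add(1, Mul(Rational(-1, 640), 617)), Rational(1, 2)) = Pow(Add(1, Rational(-617, 640)), Rational(1, 2)) = Pow(Rational(23, 640), Rational(1, 2)) = Mul(Rational(1, 80), Pow(230, Rational(1, 2)))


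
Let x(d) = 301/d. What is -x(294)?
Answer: -43/42 ≈ -1.0238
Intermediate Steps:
-x(294) = -301/294 = -1*43/42 = -43/42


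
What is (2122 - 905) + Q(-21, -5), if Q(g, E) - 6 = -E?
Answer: 1228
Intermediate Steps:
Q(g, E) = 6 - E
(2122 - 905) + Q(-21, -5) = (2122 - 905) + (6 - 1*(-5)) = 1217 + (6 + 5) = 1217 + 11 = 1228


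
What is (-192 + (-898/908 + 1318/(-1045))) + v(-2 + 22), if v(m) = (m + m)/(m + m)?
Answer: -91683707/474430 ≈ -193.25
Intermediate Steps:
v(m) = 1 (v(m) = (2*m)/((2*m)) = (2*m)*(1/(2*m)) = 1)
(-192 + (-898/908 + 1318/(-1045))) + v(-2 + 22) = (-192 + (-898/908 + 1318/(-1045))) + 1 = (-192 + (-898*1/908 + 1318*(-1/1045))) + 1 = (-192 + (-449/454 - 1318/1045)) + 1 = (-192 - 1067577/474430) + 1 = -92158137/474430 + 1 = -91683707/474430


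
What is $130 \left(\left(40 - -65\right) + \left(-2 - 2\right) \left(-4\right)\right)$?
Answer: $15730$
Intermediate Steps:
$130 \left(\left(40 - -65\right) + \left(-2 - 2\right) \left(-4\right)\right) = 130 \left(\left(40 + 65\right) - -16\right) = 130 \left(105 + 16\right) = 130 \cdot 121 = 15730$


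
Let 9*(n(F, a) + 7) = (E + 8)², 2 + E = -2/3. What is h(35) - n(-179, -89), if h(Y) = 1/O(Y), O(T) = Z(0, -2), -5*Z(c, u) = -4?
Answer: 1649/324 ≈ 5.0895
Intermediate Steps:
Z(c, u) = ⅘ (Z(c, u) = -⅕*(-4) = ⅘)
O(T) = ⅘
E = -8/3 (E = -2 - 2/3 = -2 - 2*⅓ = -2 - ⅔ = -8/3 ≈ -2.6667)
n(F, a) = -311/81 (n(F, a) = -7 + (-8/3 + 8)²/9 = -7 + (16/3)²/9 = -7 + (⅑)*(256/9) = -7 + 256/81 = -311/81)
h(Y) = 5/4 (h(Y) = 1/(⅘) = 5/4)
h(35) - n(-179, -89) = 5/4 - 1*(-311/81) = 5/4 + 311/81 = 1649/324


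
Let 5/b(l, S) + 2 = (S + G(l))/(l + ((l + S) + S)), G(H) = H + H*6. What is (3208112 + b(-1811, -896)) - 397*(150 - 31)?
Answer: 1735322495/549 ≈ 3.1609e+6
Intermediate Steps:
G(H) = 7*H (G(H) = H + 6*H = 7*H)
b(l, S) = 5/(-2 + (S + 7*l)/(2*S + 2*l)) (b(l, S) = 5/(-2 + (S + 7*l)/(l + ((l + S) + S))) = 5/(-2 + (S + 7*l)/(l + ((S + l) + S))) = 5/(-2 + (S + 7*l)/(l + (l + 2*S))) = 5/(-2 + (S + 7*l)/(2*S + 2*l)))
(3208112 + b(-1811, -896)) - 397*(150 - 31) = (3208112 + 10*(-896 - 1811)/(3*(-1811 - 1*(-896)))) - 397*(150 - 31) = (3208112 + (10/3)*(-2707)/(-1811 + 896)) - 397*119 = (3208112 + (10/3)*(-2707)/(-915)) - 47243 = (3208112 + (10/3)*(-1/915)*(-2707)) - 47243 = (3208112 + 5414/549) - 47243 = 1761258902/549 - 47243 = 1735322495/549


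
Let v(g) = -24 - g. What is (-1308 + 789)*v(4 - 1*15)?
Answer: 6747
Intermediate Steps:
(-1308 + 789)*v(4 - 1*15) = (-1308 + 789)*(-24 - (4 - 1*15)) = -519*(-24 - (4 - 15)) = -519*(-24 - 1*(-11)) = -519*(-24 + 11) = -519*(-13) = 6747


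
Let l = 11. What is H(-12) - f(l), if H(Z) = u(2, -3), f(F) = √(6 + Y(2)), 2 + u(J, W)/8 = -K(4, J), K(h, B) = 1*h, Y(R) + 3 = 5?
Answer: -48 - 2*√2 ≈ -50.828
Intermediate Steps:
Y(R) = 2 (Y(R) = -3 + 5 = 2)
K(h, B) = h
u(J, W) = -48 (u(J, W) = -16 + 8*(-1*4) = -16 + 8*(-4) = -16 - 32 = -48)
f(F) = 2*√2 (f(F) = √(6 + 2) = √8 = 2*√2)
H(Z) = -48
H(-12) - f(l) = -48 - 2*√2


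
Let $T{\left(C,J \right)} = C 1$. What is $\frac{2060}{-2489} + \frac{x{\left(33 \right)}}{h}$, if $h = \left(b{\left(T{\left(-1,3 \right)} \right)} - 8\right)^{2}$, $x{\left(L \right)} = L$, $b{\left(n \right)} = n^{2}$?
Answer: $- \frac{18803}{121961} \approx -0.15417$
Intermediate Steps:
$T{\left(C,J \right)} = C$
$h = 49$ ($h = \left(\left(-1\right)^{2} - 8\right)^{2} = \left(1 - 8\right)^{2} = \left(-7\right)^{2} = 49$)
$\frac{2060}{-2489} + \frac{x{\left(33 \right)}}{h} = \frac{2060}{-2489} + \frac{33}{49} = 2060 \left(- \frac{1}{2489}\right) + 33 \cdot \frac{1}{49} = - \frac{2060}{2489} + \frac{33}{49} = - \frac{18803}{121961}$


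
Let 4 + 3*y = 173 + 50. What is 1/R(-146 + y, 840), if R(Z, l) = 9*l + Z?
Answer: 1/7487 ≈ 0.00013356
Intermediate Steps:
y = 73 (y = -4/3 + (173 + 50)/3 = -4/3 + (⅓)*223 = -4/3 + 223/3 = 73)
R(Z, l) = Z + 9*l
1/R(-146 + y, 840) = 1/((-146 + 73) + 9*840) = 1/(-73 + 7560) = 1/7487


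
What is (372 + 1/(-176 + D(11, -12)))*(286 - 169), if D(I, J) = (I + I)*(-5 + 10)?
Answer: 957489/22 ≈ 43522.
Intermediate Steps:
D(I, J) = 10*I (D(I, J) = (2*I)*5 = 10*I)
(372 + 1/(-176 + D(11, -12)))*(286 - 169) = (372 + 1/(-176 + 10*11))*(286 - 169) = (372 + 1/(-176 + 110))*117 = (372 + 1/(-66))*117 = (372 - 1/66)*117 = (24551/66)*117 = 957489/22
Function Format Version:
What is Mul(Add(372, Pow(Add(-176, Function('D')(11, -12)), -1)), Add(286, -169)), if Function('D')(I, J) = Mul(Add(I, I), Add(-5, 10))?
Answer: Rational(957489, 22) ≈ 43522.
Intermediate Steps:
Function('D')(I, J) = Mul(10, I) (Function('D')(I, J) = Mul(Mul(2, I), 5) = Mul(10, I))
Mul(Add(372, Pow(Add(-176, Function('D')(11, -12)), -1)), Add(286, -169)) = Mul(Add(372, Pow(Add(-176, Mul(10, 11)), -1)), Add(286, -169)) = Mul(Add(372, Pow(Add(-176, 110), -1)), 117) = Mul(Add(372, Pow(-66, -1)), 117) = Mul(Add(372, Rational(-1, 66)), 117) = Mul(Rational(24551, 66), 117) = Rational(957489, 22)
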